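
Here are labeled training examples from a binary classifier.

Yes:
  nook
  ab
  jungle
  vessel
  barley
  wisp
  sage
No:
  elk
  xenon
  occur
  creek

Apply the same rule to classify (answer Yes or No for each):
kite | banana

The pattern is that an item is 'Yes' exactly when: even length.
kite → length 4 → Yes. banana → length 6 → Yes.

Yes, Yes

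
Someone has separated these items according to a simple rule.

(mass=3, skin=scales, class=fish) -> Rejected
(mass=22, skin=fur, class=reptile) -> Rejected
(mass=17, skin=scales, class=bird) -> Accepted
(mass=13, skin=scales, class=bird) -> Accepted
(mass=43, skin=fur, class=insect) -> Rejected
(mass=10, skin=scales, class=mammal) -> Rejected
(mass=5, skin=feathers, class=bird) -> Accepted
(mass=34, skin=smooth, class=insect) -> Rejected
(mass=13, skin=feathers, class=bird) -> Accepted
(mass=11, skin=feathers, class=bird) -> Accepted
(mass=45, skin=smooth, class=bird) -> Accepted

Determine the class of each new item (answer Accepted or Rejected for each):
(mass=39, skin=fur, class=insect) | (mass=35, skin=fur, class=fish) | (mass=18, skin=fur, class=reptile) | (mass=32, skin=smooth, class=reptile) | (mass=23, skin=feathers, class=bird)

The rule appears to be: class is bird.
(mass=39, skin=fur, class=insect): class is insect — doesn't qualify, so Rejected.
(mass=35, skin=fur, class=fish): class is fish — doesn't qualify, so Rejected.
(mass=18, skin=fur, class=reptile): class is reptile — doesn't qualify, so Rejected.
(mass=32, skin=smooth, class=reptile): class is reptile — doesn't qualify, so Rejected.
(mass=23, skin=feathers, class=bird): class is bird — matches, so Accepted.

Rejected, Rejected, Rejected, Rejected, Accepted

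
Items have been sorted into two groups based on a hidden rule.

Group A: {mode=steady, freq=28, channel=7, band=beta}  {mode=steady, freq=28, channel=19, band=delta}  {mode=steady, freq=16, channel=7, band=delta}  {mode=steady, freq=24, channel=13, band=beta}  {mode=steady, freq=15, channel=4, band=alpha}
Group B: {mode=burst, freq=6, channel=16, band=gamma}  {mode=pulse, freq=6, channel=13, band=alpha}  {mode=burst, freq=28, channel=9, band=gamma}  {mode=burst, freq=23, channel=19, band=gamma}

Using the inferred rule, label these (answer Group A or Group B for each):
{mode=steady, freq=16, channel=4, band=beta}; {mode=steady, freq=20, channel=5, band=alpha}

Group A, Group A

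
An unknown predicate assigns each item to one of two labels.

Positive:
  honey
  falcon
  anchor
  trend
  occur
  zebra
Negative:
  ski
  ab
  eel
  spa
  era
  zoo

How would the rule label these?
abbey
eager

Positive, Positive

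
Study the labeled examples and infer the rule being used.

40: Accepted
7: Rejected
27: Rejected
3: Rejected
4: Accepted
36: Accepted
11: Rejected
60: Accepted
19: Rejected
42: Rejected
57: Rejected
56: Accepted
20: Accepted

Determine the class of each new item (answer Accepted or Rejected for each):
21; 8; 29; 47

Rejected, Accepted, Rejected, Rejected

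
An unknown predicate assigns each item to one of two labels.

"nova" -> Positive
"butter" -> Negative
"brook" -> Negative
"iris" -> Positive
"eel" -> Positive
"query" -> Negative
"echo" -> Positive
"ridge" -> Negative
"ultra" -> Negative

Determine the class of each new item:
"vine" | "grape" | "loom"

Positive, Negative, Positive

Every 'Positive' example satisfies: length ≤ 4. None of the 'Negative' examples do.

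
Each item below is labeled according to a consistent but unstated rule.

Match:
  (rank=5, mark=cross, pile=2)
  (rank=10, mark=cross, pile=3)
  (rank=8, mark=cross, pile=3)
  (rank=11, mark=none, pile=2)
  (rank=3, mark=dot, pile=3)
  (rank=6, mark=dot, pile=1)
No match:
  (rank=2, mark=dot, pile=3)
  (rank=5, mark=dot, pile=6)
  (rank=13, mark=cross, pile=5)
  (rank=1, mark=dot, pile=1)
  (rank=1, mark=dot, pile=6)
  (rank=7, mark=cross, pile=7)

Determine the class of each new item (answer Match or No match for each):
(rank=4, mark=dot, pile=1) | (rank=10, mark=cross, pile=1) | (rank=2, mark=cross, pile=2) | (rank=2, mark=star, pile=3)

The classifier is using: rank ≥ 3 AND pile ≤ 3.
(rank=4, mark=dot, pile=1): Match (rank = 4, pile = 1). (rank=10, mark=cross, pile=1): Match (rank = 10, pile = 1). (rank=2, mark=cross, pile=2): No match (rank = 2, pile = 2). (rank=2, mark=star, pile=3): No match (rank = 2, pile = 3).

Match, Match, No match, No match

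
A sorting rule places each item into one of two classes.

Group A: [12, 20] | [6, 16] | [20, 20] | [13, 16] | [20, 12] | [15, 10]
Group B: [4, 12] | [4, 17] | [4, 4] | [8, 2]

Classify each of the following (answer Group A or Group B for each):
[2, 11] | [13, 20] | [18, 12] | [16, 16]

Group B, Group A, Group A, Group A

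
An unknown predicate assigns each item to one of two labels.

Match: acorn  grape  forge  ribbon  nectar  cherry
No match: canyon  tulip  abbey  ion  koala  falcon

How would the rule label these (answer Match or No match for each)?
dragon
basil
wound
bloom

Match, No match, No match, No match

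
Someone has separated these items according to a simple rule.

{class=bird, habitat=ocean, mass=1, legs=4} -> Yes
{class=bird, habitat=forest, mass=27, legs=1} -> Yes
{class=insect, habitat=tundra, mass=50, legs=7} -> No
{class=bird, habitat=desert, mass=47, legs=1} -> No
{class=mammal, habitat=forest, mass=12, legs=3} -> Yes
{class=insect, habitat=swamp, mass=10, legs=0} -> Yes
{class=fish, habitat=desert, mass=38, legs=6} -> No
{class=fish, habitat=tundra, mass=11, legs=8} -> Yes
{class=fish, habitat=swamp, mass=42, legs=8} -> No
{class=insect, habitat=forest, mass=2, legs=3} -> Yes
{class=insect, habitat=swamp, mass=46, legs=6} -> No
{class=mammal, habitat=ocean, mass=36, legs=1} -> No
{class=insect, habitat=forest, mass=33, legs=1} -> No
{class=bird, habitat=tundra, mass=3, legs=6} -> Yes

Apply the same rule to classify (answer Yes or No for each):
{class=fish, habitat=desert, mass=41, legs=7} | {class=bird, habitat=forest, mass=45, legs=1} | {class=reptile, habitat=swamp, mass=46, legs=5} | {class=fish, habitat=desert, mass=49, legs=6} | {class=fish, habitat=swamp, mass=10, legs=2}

No, No, No, No, Yes

The classifier is using: mass ≤ 27.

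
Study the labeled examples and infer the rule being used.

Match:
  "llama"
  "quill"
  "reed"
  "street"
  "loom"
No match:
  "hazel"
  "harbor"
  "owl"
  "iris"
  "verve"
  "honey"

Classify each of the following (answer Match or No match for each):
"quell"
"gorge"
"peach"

Match, No match, No match

All 'Match' examples share one property — has a double letter — and every 'No match' example lacks it.
"quell": 'll' doubled, meets the rule → Match.
"gorge": no doubled letter, fails this test → No match.
"peach": no doubled letter, fails this test → No match.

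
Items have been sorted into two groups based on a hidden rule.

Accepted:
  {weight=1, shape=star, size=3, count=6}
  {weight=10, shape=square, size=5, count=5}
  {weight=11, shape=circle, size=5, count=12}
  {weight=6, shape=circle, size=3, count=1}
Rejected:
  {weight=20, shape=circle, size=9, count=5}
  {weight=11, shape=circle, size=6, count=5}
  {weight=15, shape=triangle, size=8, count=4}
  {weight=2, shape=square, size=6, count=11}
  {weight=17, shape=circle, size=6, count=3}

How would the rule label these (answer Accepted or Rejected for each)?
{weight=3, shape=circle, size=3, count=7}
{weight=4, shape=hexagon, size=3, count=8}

Accepted, Accepted

The classifier is using: size ≤ 5.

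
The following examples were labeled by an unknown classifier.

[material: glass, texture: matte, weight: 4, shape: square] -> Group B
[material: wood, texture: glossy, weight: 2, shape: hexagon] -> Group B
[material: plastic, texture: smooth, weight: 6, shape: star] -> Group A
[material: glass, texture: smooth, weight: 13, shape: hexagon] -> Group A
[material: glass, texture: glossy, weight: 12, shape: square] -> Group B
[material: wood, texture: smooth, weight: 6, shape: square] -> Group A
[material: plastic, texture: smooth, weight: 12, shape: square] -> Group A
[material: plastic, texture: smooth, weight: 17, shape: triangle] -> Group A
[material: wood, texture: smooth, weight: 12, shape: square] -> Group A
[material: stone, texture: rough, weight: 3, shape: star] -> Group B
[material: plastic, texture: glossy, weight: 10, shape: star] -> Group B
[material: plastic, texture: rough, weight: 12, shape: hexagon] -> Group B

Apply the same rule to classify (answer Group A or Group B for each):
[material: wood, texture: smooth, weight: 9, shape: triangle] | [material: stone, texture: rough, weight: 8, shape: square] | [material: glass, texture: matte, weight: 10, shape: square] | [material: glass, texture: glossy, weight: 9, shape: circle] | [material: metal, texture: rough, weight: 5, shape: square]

Comparing the two groups points to one rule — texture is smooth.
[material: wood, texture: smooth, weight: 9, shape: triangle]: texture is smooth, passes → Group A. [material: stone, texture: rough, weight: 8, shape: square]: texture is rough, fails the rule → Group B. [material: glass, texture: matte, weight: 10, shape: square]: texture is matte, fails the rule → Group B. [material: glass, texture: glossy, weight: 9, shape: circle]: texture is glossy, fails the rule → Group B. [material: metal, texture: rough, weight: 5, shape: square]: texture is rough, fails the rule → Group B.

Group A, Group B, Group B, Group B, Group B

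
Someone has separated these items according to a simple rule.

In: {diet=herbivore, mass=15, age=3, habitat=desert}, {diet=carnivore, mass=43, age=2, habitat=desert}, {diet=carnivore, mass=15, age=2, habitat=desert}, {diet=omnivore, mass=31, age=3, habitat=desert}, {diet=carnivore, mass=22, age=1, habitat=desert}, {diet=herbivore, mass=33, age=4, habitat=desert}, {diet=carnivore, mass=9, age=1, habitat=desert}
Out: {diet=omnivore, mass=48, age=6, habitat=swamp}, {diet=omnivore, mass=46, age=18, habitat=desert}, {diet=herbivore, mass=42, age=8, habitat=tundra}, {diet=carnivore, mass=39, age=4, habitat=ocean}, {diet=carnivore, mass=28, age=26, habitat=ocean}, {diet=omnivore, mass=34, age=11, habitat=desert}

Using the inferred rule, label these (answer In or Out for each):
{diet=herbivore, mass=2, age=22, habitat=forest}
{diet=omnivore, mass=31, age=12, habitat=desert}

Out, Out

Rule: habitat is desert AND age ≤ 4. This holds for each 'In' example and fails for each 'Out' one.
{diet=herbivore, mass=2, age=22, habitat=forest}: habitat is forest, age = 22, does not pass → Out. {diet=omnivore, mass=31, age=12, habitat=desert}: habitat is desert, age = 12, does not pass → Out.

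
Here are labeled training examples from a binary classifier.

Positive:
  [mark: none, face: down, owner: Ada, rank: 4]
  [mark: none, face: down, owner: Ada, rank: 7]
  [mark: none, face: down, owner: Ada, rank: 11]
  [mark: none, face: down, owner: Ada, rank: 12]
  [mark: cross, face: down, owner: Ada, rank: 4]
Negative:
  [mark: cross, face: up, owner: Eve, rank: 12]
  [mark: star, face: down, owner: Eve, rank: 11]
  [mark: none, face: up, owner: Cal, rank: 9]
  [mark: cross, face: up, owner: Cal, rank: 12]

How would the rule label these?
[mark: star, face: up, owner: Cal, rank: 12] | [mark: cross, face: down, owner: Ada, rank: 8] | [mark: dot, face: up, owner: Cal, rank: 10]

'Positive' ⟺ owner is Ada.
[mark: star, face: up, owner: Cal, rank: 12] → owner is Cal → Negative.
[mark: cross, face: down, owner: Ada, rank: 8] → owner is Ada → Positive.
[mark: dot, face: up, owner: Cal, rank: 10] → owner is Cal → Negative.

Negative, Positive, Negative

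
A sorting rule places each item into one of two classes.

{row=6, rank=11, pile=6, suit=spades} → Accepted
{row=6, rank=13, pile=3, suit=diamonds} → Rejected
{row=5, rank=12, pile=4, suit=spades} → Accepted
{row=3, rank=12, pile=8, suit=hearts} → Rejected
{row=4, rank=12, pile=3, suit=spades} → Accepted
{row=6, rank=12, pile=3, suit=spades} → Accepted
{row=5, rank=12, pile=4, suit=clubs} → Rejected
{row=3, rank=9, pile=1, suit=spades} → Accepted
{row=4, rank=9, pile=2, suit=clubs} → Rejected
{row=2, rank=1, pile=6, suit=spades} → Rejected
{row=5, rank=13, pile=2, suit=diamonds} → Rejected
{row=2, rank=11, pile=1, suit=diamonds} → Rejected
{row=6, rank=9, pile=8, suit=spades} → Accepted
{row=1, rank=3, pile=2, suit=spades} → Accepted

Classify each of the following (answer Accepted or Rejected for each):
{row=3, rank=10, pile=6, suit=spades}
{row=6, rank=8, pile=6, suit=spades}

Accepted, Accepted

The simplest hypothesis consistent with all the labels is: suit is spades AND rank ≥ 3.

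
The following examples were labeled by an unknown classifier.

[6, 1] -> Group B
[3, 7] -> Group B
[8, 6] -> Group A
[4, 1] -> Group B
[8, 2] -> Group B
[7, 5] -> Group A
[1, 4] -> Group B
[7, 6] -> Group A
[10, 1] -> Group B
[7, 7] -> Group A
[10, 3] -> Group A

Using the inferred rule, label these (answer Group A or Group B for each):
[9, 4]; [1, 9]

The pattern is that an item is 'Group A' exactly when: sum ≥ 12.
Group A: [9, 4], since 9+4 = 13.
Group B: [1, 9], since 1+9 = 10.

Group A, Group B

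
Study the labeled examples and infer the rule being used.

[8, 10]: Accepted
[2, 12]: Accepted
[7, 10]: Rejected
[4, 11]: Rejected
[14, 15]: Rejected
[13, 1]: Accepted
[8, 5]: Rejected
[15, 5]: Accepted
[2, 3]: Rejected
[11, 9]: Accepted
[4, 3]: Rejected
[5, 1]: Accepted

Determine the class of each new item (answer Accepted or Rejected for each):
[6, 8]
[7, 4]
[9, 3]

Accepted, Rejected, Accepted

Checking candidate rules against both groups, what survives is: sum is even.
Accepted: [6, 8], since 6+8 = 14. Rejected: [7, 4], since 7+4 = 11. Accepted: [9, 3], since 9+3 = 12.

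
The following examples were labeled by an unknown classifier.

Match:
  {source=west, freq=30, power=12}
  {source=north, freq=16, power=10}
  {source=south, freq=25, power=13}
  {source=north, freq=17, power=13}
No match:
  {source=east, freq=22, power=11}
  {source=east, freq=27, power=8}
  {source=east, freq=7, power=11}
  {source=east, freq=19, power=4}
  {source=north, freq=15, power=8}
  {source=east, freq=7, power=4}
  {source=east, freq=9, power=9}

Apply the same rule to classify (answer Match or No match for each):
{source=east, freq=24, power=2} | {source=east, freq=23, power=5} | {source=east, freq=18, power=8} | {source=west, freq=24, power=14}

No match, No match, No match, Match

Every 'Match' example satisfies: freq = 16 OR power ≥ 12. None of the 'No match' examples do.
{source=east, freq=24, power=2}: No match (freq = 24, power = 2). {source=east, freq=23, power=5}: No match (freq = 23, power = 5). {source=east, freq=18, power=8}: No match (freq = 18, power = 8). {source=west, freq=24, power=14}: Match (freq = 24, power = 14).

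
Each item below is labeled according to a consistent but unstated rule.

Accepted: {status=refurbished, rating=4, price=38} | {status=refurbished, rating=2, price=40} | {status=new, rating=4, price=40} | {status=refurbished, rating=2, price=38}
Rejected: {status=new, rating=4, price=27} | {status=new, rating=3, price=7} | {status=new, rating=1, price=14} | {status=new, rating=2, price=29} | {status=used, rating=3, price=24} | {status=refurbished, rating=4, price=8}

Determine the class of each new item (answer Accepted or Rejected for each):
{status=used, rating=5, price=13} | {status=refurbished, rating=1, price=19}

Rejected, Rejected

The classifier is using: price ≥ 38.
{status=used, rating=5, price=13}: Rejected (price = 13). {status=refurbished, rating=1, price=19}: Rejected (price = 19).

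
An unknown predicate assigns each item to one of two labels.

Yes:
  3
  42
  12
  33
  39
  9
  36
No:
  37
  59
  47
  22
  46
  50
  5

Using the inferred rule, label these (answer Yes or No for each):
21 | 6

Every 'Yes' example satisfies: multiple of 3. None of the 'No' examples do.

Yes, Yes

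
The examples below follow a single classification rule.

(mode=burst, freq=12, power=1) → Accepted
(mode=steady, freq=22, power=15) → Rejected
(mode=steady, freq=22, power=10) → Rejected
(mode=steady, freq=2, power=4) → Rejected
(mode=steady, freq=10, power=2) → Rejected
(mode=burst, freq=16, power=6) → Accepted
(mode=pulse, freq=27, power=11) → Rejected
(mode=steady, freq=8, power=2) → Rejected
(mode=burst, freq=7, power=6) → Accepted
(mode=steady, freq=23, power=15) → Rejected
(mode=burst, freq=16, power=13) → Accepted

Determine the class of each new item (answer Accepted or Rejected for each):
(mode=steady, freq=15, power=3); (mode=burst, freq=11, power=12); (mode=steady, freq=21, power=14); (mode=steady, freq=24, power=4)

Rejected, Accepted, Rejected, Rejected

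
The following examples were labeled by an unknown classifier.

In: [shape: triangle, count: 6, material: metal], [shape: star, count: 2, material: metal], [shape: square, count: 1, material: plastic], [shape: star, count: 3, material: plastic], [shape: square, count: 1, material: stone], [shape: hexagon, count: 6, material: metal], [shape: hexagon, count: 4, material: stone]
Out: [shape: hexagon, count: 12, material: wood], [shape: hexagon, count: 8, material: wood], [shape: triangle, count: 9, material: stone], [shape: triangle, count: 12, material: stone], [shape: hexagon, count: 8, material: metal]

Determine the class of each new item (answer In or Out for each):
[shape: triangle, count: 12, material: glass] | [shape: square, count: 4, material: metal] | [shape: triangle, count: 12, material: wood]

A rule that fits every label: count ≤ 6 — true of each 'In' example, false of each 'Out' one.
Out: [shape: triangle, count: 12, material: glass], since count = 12. In: [shape: square, count: 4, material: metal], since count = 4. Out: [shape: triangle, count: 12, material: wood], since count = 12.

Out, In, Out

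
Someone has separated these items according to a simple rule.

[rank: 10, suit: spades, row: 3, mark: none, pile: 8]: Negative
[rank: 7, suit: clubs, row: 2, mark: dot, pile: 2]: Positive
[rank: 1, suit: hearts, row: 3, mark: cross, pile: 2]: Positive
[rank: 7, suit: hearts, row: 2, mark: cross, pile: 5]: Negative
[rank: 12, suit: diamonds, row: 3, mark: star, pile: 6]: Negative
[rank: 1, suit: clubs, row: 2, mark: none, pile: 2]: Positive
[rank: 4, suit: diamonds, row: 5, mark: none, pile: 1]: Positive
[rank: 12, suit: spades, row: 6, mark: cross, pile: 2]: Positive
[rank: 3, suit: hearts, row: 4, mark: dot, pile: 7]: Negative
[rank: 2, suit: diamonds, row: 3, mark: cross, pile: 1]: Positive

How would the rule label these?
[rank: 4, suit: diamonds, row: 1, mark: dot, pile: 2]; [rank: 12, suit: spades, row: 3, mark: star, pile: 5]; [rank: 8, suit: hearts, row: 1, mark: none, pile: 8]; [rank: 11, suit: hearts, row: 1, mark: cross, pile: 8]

One predicate separates the groups cleanly: pile ≤ 2.
Positive: [rank: 4, suit: diamonds, row: 1, mark: dot, pile: 2], since pile = 2.
Negative: [rank: 12, suit: spades, row: 3, mark: star, pile: 5], since pile = 5.
Negative: [rank: 8, suit: hearts, row: 1, mark: none, pile: 8], since pile = 8.
Negative: [rank: 11, suit: hearts, row: 1, mark: cross, pile: 8], since pile = 8.

Positive, Negative, Negative, Negative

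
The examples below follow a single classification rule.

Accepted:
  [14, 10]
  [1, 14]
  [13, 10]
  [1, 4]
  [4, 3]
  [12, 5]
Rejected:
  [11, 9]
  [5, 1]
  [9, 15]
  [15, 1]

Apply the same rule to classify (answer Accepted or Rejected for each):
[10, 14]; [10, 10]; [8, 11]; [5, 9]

Accepted, Accepted, Accepted, Rejected

The distinguishing property — product is even — holds for all the 'Accepted' cases and none of the 'Rejected' cases.
[10, 14] — 10·14 = 140, hence Accepted. [10, 10] — 10·10 = 100, hence Accepted. [8, 11] — 8·11 = 88, hence Accepted. [5, 9] — 5·9 = 45, hence Rejected.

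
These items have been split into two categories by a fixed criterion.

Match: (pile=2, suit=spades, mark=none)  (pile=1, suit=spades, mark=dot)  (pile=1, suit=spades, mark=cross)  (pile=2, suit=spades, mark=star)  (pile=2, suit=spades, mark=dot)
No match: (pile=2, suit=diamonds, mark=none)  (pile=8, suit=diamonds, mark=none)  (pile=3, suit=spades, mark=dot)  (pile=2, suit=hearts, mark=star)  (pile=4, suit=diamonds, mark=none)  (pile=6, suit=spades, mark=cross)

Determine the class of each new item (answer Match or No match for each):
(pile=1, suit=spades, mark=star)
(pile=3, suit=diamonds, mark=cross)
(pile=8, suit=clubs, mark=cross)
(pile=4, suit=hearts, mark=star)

Match, No match, No match, No match

'Match' ⟺ suit is spades AND pile ≤ 2.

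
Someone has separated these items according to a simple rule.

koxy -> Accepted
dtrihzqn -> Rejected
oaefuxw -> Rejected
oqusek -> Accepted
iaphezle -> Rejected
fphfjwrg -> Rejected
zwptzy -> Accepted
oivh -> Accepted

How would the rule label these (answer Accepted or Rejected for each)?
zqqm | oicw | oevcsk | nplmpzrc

Accepted, Accepted, Accepted, Rejected

Rule: length ≤ 6. This holds for each 'Accepted' example and fails for each 'Rejected' one.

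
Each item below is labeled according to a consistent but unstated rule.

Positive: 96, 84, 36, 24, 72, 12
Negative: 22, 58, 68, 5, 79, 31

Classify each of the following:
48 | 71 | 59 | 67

Rule: multiple of 3. This holds for each 'Positive' example and fails for each 'Negative' one.

Positive, Negative, Negative, Negative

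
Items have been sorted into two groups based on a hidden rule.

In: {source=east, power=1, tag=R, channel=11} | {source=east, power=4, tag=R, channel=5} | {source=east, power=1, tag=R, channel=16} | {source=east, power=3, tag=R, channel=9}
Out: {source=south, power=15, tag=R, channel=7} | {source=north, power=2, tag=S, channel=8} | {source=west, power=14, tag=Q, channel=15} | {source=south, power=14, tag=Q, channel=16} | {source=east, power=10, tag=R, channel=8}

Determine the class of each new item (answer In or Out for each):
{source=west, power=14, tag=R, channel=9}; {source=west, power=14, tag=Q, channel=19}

Out, Out

'In' ⟺ tag is R AND power ≤ 4.
Out: {source=west, power=14, tag=R, channel=9}, since tag is R, power = 14.
Out: {source=west, power=14, tag=Q, channel=19}, since tag is Q, power = 14.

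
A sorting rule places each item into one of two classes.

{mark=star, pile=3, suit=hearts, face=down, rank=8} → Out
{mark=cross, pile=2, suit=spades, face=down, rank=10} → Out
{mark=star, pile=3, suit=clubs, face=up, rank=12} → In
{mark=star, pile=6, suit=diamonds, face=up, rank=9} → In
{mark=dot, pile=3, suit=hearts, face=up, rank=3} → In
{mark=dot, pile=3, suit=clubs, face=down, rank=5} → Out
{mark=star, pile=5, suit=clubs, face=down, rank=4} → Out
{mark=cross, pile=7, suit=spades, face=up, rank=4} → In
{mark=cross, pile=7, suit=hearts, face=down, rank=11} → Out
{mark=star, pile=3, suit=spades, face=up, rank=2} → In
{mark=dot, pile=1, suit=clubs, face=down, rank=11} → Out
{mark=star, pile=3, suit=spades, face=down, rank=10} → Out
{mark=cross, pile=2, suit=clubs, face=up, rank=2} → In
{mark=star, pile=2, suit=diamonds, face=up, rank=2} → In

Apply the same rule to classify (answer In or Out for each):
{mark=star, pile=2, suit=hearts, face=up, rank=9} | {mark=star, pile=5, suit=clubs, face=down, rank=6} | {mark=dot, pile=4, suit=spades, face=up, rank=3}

The common property of the 'In' items is: face is up. No 'Out' item has it.
{mark=star, pile=2, suit=hearts, face=up, rank=9} — face is up, hence In. {mark=star, pile=5, suit=clubs, face=down, rank=6} — face is down, hence Out. {mark=dot, pile=4, suit=spades, face=up, rank=3} — face is up, hence In.

In, Out, In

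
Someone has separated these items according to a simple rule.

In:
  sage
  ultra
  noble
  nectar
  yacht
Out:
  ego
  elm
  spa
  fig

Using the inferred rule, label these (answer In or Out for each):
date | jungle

In, In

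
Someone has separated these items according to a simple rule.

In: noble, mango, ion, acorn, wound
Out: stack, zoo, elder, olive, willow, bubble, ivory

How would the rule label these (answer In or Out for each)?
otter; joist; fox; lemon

A rule that fits every label: contains 'n' — true of each 'In' example, false of each 'Out' one.
otter: no 'n' — does not satisfy this, so Out.
joist: no 'n' — does not satisfy this, so Out.
fox: no 'n' — does not satisfy this, so Out.
lemon: has 'n' — fits, so In.

Out, Out, Out, In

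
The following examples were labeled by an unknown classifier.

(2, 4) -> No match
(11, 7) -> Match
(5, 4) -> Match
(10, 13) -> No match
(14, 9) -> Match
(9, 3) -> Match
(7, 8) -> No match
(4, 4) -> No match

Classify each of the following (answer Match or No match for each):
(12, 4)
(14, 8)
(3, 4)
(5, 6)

Match, Match, No match, No match

'Match' ⟺ first > second.
(12, 4): 12 > 4 — checks out, so Match.
(14, 8): 14 > 8 — checks out, so Match.
(3, 4): 3 < 4 — doesn't qualify, so No match.
(5, 6): 5 < 6 — doesn't qualify, so No match.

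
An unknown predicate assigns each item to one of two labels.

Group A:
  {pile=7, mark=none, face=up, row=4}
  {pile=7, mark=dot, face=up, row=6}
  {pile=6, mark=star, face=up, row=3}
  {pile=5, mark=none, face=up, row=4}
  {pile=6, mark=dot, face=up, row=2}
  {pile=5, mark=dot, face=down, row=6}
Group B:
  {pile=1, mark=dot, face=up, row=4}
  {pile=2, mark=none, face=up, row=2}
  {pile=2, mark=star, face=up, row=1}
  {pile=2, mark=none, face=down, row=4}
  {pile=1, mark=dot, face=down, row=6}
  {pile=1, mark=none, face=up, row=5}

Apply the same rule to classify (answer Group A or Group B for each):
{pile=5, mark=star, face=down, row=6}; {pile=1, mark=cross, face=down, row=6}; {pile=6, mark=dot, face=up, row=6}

The distinguishing property — pile ≥ 5 — holds for all the 'Group A' cases and none of the 'Group B' cases.
{pile=5, mark=star, face=down, row=6} — pile = 5, hence Group A. {pile=1, mark=cross, face=down, row=6} — pile = 1, hence Group B. {pile=6, mark=dot, face=up, row=6} — pile = 6, hence Group A.

Group A, Group B, Group A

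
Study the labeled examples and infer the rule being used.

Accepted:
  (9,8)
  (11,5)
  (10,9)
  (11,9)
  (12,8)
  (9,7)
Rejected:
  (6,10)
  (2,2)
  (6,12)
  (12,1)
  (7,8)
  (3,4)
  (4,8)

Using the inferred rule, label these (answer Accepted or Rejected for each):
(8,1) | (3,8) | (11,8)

The common property of the 'Accepted' items is: first > second AND sum ≥ 15. No 'Rejected' item has it.
(8,1): 8 > 1, 8+1 = 9 — doesn't qualify, so Rejected. (3,8): 3 < 8, 3+8 = 11 — doesn't qualify, so Rejected. (11,8): 11 > 8, 11+8 = 19 — fits, so Accepted.

Rejected, Rejected, Accepted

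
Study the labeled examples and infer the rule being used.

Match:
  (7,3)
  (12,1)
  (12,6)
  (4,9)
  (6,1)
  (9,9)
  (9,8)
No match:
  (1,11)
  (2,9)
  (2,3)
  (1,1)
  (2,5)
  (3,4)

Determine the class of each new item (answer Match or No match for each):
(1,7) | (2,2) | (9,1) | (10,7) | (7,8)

No match, No match, Match, Match, Match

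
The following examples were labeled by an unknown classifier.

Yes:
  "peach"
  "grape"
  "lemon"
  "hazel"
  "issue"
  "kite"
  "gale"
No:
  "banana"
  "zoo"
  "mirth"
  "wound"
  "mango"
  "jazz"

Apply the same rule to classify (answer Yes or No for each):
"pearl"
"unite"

Yes, Yes

The classifier is using: contains 'e'.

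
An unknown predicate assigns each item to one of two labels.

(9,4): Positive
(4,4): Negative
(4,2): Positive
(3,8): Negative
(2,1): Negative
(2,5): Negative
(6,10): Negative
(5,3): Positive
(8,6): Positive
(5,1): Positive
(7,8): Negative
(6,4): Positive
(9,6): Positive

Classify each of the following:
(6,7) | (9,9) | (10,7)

Negative, Negative, Positive

The common property of the 'Positive' items is: first > second AND sum ≥ 6. No 'Negative' item has it.
(6,7): 6 < 7, 6+7 = 13 — lacks this property, so Negative.
(9,9): 9 = 9, 9+9 = 18 — lacks this property, so Negative.
(10,7): 10 > 7, 10+7 = 17 — checks out, so Positive.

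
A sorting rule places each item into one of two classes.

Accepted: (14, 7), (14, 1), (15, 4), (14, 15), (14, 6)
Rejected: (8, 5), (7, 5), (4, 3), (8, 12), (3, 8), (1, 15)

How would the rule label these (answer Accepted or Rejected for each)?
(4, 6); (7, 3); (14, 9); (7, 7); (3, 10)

The classifier is using: first ≥ 12.
(4, 6): first 4 — does not fit, so Rejected. (7, 3): first 7 — does not fit, so Rejected. (14, 9): first 14 — satisfies this, so Accepted. (7, 7): first 7 — does not fit, so Rejected. (3, 10): first 3 — does not fit, so Rejected.

Rejected, Rejected, Accepted, Rejected, Rejected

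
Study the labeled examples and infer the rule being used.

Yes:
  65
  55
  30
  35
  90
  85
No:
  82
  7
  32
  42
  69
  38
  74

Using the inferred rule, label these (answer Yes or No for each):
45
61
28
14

Yes, No, No, No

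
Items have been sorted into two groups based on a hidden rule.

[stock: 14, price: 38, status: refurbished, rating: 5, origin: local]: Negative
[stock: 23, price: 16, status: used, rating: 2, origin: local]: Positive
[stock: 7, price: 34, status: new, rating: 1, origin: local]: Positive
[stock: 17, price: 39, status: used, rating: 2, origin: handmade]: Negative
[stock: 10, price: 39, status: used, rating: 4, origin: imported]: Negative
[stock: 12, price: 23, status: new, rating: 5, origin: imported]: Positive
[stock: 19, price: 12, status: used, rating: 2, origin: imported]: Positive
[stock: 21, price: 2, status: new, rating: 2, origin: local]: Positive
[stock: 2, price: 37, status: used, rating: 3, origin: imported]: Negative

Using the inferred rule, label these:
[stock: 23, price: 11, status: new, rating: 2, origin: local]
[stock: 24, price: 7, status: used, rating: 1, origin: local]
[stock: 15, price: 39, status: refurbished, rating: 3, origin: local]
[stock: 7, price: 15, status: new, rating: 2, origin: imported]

Rule: price ≤ 34. This holds for each 'Positive' example and fails for each 'Negative' one.
[stock: 23, price: 11, status: new, rating: 2, origin: local]: Positive (price = 11).
[stock: 24, price: 7, status: used, rating: 1, origin: local]: Positive (price = 7).
[stock: 15, price: 39, status: refurbished, rating: 3, origin: local]: Negative (price = 39).
[stock: 7, price: 15, status: new, rating: 2, origin: imported]: Positive (price = 15).

Positive, Positive, Negative, Positive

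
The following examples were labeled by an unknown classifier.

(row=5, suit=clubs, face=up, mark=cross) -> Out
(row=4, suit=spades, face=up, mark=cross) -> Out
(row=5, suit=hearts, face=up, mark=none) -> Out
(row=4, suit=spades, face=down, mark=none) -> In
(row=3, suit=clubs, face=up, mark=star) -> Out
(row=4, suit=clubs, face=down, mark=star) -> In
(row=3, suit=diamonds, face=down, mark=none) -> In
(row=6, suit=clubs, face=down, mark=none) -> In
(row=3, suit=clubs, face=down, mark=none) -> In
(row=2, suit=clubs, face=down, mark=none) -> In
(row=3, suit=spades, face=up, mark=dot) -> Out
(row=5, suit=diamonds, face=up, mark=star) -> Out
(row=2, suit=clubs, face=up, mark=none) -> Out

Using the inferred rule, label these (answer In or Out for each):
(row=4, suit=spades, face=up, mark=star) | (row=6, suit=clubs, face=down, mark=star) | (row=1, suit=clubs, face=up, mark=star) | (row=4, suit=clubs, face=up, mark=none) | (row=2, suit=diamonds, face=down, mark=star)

Comparing the two groups points to one rule — face is down.

Out, In, Out, Out, In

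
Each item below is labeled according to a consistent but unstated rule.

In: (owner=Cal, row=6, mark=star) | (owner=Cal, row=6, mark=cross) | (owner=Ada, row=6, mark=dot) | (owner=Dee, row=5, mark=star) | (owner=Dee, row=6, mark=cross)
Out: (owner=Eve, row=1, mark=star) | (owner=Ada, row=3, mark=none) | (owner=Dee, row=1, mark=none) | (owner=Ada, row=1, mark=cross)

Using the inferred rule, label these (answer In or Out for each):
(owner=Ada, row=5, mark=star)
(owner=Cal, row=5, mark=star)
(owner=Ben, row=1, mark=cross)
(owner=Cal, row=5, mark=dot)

In, In, Out, In

Every 'In' example satisfies: row ≥ 5. None of the 'Out' examples do.
(owner=Ada, row=5, mark=star) → row = 5 → In. (owner=Cal, row=5, mark=star) → row = 5 → In. (owner=Ben, row=1, mark=cross) → row = 1 → Out. (owner=Cal, row=5, mark=dot) → row = 5 → In.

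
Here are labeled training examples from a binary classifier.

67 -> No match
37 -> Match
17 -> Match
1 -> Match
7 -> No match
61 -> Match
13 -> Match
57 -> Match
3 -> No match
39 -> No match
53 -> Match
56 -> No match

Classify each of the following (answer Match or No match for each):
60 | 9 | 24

No match, Match, No match

Comparing the two groups points to one rule — ≡ 1 (mod 4).
60: 60 mod 4 = 0 — lacks this property, so No match.
9: 9 mod 4 = 1 — satisfies this, so Match.
24: 24 mod 4 = 0 — lacks this property, so No match.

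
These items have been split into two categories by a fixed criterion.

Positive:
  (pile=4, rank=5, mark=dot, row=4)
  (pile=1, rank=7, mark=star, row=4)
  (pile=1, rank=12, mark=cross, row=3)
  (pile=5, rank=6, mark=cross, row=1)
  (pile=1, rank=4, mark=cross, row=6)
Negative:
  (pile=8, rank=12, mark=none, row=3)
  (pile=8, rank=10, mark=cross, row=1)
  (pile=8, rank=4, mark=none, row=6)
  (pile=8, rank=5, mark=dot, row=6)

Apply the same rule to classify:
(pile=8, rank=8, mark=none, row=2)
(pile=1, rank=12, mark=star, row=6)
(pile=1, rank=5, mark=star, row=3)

One predicate separates the groups cleanly: pile ≤ 5.

Negative, Positive, Positive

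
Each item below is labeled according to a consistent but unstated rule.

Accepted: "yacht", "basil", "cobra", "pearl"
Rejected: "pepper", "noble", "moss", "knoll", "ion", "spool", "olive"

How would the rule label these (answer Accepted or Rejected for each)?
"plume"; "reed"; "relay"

The rule appears to be: contains 'a'.
"plume": no 'a', lacks this property → Rejected. "reed": no 'a', lacks this property → Rejected. "relay": has 'a', checks out → Accepted.

Rejected, Rejected, Accepted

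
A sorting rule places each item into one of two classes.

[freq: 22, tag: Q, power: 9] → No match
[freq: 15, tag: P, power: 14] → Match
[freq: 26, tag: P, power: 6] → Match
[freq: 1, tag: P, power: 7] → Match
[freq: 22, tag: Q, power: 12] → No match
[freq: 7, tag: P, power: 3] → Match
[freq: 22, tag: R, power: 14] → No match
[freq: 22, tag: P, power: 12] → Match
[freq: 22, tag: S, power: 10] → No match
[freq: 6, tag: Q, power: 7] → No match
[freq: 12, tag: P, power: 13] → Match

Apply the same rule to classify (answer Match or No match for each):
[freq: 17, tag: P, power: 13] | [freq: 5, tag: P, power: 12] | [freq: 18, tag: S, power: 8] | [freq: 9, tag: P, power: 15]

Match, Match, No match, Match

The pattern is that an item is 'Match' exactly when: tag is P.
Match: [freq: 17, tag: P, power: 13], since tag is P.
Match: [freq: 5, tag: P, power: 12], since tag is P.
No match: [freq: 18, tag: S, power: 8], since tag is S.
Match: [freq: 9, tag: P, power: 15], since tag is P.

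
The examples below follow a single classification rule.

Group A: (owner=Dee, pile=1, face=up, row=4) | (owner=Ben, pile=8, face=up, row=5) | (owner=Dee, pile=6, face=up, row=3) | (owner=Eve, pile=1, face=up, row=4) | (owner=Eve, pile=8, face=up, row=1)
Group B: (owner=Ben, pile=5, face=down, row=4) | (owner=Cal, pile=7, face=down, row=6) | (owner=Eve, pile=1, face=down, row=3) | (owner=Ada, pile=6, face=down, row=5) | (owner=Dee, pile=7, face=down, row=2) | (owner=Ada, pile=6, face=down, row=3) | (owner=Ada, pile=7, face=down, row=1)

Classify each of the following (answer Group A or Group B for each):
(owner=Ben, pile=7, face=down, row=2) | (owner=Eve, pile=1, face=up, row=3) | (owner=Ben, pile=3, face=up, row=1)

Group B, Group A, Group A

All 'Group A' examples share one property — face is up — and every 'Group B' example lacks it.
Group B: (owner=Ben, pile=7, face=down, row=2), since face is down. Group A: (owner=Eve, pile=1, face=up, row=3), since face is up. Group A: (owner=Ben, pile=3, face=up, row=1), since face is up.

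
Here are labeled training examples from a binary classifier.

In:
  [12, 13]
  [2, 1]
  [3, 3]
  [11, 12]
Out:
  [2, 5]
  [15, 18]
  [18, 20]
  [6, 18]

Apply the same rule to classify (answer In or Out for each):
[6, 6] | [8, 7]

The common property of the 'In' items is: |first − second| ≤ 1. No 'Out' item has it.
In: [6, 6], since |6−6| = 0.
In: [8, 7], since |8−7| = 1.

In, In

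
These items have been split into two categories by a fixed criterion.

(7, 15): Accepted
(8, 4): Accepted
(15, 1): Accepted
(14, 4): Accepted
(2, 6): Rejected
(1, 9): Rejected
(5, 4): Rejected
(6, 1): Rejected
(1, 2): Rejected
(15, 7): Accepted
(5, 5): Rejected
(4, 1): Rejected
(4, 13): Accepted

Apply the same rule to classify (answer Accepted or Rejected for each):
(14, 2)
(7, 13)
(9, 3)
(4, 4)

The pattern is that an item is 'Accepted' exactly when: sum ≥ 12.
(14, 2): 14+2 = 16, has this property → Accepted. (7, 13): 7+13 = 20, has this property → Accepted. (9, 3): 9+3 = 12, has this property → Accepted. (4, 4): 4+4 = 8, does not satisfy this → Rejected.

Accepted, Accepted, Accepted, Rejected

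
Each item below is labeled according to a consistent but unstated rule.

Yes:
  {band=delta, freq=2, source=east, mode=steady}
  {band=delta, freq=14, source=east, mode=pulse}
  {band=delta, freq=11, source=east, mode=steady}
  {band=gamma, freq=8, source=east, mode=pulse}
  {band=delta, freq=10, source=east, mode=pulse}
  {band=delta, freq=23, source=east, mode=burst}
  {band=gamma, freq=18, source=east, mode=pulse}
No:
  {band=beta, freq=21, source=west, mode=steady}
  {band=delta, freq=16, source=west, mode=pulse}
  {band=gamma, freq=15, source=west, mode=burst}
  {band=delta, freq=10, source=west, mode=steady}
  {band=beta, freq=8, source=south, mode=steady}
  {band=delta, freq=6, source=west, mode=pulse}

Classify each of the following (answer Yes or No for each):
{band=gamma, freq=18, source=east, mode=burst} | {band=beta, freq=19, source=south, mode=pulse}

Yes, No

The pattern is that an item is 'Yes' exactly when: source is east.
{band=gamma, freq=18, source=east, mode=burst} → source is east → Yes.
{band=beta, freq=19, source=south, mode=pulse} → source is south → No.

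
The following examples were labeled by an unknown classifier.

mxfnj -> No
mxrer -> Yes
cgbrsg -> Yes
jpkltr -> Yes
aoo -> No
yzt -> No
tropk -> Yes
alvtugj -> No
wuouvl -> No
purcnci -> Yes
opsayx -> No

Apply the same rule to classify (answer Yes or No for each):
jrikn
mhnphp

The simplest hypothesis consistent with all the labels is: contains 'r'.

Yes, No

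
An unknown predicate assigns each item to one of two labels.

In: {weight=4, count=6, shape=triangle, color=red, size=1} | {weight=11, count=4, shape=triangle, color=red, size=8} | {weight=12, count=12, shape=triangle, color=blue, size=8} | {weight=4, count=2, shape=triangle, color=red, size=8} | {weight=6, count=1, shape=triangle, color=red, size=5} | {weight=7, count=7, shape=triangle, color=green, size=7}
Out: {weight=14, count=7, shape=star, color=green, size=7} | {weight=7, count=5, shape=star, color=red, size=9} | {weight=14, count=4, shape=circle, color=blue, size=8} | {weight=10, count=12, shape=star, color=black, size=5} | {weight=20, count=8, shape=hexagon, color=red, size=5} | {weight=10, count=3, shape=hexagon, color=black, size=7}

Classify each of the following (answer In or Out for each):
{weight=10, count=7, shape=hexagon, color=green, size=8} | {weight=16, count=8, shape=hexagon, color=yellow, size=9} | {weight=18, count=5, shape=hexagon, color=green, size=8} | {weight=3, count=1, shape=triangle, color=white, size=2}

The pattern is that an item is 'In' exactly when: shape is triangle.

Out, Out, Out, In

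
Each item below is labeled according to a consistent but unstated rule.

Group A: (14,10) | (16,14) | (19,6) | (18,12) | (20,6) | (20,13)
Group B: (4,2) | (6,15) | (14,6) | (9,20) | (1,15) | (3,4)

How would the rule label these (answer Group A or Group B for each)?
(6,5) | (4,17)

Group B, Group B

The distinguishing property — first > second AND sum ≥ 21 — holds for all the 'Group A' cases and none of the 'Group B' cases.
(6,5): 6 > 5, 6+5 = 11, does not fit → Group B. (4,17): 4 < 17, 4+17 = 21, does not fit → Group B.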